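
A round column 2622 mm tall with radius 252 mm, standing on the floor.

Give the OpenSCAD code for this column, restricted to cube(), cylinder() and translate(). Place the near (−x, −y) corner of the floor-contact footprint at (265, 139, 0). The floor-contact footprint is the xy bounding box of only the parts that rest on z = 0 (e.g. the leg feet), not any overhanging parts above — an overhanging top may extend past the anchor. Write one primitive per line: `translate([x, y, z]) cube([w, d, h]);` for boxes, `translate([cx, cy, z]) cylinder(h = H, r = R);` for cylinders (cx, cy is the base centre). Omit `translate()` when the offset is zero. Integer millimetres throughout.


translate([517, 391, 0]) cylinder(h = 2622, r = 252);


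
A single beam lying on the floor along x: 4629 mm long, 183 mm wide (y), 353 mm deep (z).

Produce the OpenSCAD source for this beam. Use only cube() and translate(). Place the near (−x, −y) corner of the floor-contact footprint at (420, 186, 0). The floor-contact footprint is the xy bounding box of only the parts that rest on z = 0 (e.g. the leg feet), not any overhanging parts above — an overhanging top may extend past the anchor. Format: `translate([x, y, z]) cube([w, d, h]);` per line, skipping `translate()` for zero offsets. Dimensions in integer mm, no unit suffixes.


translate([420, 186, 0]) cube([4629, 183, 353]);


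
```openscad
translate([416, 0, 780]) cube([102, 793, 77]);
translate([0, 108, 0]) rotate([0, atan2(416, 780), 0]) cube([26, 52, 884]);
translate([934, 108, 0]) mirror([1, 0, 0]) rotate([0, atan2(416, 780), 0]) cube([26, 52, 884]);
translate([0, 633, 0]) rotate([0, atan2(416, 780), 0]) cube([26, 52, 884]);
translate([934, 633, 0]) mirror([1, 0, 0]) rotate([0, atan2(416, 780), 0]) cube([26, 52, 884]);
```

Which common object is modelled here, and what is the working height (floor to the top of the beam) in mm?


A sawhorse. The overall height is 857 mm.

A beam across two mirrored pairs of raked legs — a sawhorse. The beam's underside is at z = 780 (matching the legs' vertical rise in atan2(416, 780)) and the beam is 77 mm tall, so its top is at 780 + 77 = 857 mm. The raked legs top out at the beam's underside, so that is the highest point.


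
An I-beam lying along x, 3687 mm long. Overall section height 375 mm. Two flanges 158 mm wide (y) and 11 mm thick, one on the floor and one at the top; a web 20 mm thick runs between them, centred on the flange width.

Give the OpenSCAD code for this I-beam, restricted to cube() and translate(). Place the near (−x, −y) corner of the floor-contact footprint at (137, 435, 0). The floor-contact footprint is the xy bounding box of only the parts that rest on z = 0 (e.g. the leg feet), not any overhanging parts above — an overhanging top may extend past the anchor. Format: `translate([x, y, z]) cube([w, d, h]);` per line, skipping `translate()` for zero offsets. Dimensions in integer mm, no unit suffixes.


translate([137, 435, 0]) cube([3687, 158, 11]);
translate([137, 504, 11]) cube([3687, 20, 353]);
translate([137, 435, 364]) cube([3687, 158, 11]);


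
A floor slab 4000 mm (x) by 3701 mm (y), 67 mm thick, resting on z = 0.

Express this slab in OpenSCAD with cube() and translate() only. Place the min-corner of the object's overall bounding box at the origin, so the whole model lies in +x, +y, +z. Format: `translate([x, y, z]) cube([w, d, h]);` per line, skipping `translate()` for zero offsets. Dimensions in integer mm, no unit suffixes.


cube([4000, 3701, 67]);


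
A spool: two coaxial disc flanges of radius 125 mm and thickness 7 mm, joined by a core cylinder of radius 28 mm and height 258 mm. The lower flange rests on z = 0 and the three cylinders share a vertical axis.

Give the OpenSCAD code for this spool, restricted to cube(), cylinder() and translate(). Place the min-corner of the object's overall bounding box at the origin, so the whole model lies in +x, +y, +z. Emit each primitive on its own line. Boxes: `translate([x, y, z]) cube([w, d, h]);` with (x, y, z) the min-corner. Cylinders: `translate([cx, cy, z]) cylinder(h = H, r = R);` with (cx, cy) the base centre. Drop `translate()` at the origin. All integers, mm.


translate([125, 125, 0]) cylinder(h = 7, r = 125);
translate([125, 125, 7]) cylinder(h = 258, r = 28);
translate([125, 125, 265]) cylinder(h = 7, r = 125);


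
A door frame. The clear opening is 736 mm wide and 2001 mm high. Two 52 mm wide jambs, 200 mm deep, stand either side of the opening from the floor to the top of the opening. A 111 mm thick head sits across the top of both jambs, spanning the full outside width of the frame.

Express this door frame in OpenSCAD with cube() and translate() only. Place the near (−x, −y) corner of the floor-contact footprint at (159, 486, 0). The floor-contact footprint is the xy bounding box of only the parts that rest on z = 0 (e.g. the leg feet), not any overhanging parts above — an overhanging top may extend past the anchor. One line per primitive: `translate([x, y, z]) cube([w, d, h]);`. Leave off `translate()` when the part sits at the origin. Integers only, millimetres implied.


translate([159, 486, 0]) cube([52, 200, 2001]);
translate([947, 486, 0]) cube([52, 200, 2001]);
translate([159, 486, 2001]) cube([840, 200, 111]);


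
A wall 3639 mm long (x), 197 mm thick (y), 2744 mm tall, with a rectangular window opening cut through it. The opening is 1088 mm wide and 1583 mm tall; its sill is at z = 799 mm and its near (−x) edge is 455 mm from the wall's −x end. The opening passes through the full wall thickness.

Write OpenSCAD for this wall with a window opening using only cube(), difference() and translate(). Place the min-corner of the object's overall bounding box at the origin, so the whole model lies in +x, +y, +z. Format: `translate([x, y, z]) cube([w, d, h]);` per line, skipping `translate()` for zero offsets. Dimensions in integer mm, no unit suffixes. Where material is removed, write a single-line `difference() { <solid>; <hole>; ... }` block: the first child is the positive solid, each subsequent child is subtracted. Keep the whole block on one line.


difference() { cube([3639, 197, 2744]); translate([455, 0, 799]) cube([1088, 197, 1583]); }


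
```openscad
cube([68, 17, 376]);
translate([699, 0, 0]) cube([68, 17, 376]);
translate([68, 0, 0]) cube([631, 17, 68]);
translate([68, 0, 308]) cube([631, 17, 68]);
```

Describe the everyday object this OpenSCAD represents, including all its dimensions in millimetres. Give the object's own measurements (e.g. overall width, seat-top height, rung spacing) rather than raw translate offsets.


A rectangular picture frame lying in the x–z plane (depth along y). The opening is 631 mm wide (x) by 240 mm tall (z), surrounded by a border 68 mm wide on all four sides. The frame is 17 mm deep and is made of two full-height vertical stiles with two horizontal rails fitted between them.


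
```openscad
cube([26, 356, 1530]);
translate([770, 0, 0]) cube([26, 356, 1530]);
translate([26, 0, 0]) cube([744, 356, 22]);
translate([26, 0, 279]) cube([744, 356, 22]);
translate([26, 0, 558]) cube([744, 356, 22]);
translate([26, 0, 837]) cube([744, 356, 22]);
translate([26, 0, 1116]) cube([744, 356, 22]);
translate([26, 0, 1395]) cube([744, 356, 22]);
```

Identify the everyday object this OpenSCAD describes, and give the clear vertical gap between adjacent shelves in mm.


A bookshelf. The clear shelf gap is 257 mm.

Two tall side panels with 6 horizontal boards between them — a bookshelf. The first two shelf undersides are at z = 0 and z = 279; with shelf thickness 22, the clear gap is 279 − 0 − 22 = 257 mm.


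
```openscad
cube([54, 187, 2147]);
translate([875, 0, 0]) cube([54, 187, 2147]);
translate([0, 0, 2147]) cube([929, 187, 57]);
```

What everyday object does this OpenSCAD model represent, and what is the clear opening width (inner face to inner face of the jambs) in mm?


A door frame. The clear opening width is 821 mm.

Two 2147 mm tall posts with a header on top — a door frame. The left jamb is 54 mm wide at x = 0; the right jamb starts at x = 875. The clear opening is 875 − 54 = 821 mm.


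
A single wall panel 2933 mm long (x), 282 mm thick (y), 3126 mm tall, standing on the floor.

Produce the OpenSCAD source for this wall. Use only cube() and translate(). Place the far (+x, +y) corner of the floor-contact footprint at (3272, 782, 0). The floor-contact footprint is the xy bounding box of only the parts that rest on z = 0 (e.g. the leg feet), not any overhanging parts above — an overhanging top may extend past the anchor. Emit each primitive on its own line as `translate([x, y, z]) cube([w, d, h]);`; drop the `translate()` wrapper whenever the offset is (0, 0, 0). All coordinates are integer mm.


translate([339, 500, 0]) cube([2933, 282, 3126]);


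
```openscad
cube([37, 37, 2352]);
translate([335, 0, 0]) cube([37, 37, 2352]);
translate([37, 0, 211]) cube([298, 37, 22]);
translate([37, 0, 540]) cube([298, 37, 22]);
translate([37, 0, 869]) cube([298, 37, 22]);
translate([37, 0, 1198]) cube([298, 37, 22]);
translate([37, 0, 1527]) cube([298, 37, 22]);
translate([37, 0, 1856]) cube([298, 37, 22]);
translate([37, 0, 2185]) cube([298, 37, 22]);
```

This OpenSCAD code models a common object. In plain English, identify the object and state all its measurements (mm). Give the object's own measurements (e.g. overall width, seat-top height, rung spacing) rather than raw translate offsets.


A straight ladder. Two 37×37 mm vertical rails, 2352 mm tall, stand 372 mm apart (outside-to-outside) with their front faces coplanar on the −y side. 7 rungs, each 37 mm deep and 22 mm tall, span between the inner faces of the rails, front faces flush with the rails. The lowest rung's underside is at z = 211 mm and rungs are spaced 329 mm apart (underside to underside).


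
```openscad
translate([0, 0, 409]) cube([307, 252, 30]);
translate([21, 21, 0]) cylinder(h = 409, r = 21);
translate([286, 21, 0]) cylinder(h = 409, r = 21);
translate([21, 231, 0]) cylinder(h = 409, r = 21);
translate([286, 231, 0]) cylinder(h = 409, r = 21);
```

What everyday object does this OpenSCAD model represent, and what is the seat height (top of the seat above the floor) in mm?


A stool. The seat height is 439 mm.

A 307×252×30 slab at z = 409 on four corner cylinders — a stool. The seat top is 409 + 30 = 439 mm.


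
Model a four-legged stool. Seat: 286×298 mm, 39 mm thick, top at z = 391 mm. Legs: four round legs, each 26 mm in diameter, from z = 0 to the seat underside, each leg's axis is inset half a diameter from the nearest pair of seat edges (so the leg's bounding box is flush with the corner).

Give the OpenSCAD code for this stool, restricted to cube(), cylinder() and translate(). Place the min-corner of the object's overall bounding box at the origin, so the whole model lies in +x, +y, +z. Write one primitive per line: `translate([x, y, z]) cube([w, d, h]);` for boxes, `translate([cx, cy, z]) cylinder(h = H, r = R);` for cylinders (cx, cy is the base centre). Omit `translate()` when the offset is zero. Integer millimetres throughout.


translate([0, 0, 352]) cube([286, 298, 39]);
translate([13, 13, 0]) cylinder(h = 352, r = 13);
translate([273, 13, 0]) cylinder(h = 352, r = 13);
translate([13, 285, 0]) cylinder(h = 352, r = 13);
translate([273, 285, 0]) cylinder(h = 352, r = 13);


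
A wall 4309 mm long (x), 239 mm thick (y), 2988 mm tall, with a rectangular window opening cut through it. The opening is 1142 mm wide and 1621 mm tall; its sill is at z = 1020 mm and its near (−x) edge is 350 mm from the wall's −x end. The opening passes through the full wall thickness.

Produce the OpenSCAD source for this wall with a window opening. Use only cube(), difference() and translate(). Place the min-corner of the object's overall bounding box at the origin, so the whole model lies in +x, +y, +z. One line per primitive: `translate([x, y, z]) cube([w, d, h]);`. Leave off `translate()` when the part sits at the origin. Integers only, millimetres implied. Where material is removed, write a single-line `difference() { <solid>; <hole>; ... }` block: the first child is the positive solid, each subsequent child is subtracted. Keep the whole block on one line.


difference() { cube([4309, 239, 2988]); translate([350, 0, 1020]) cube([1142, 239, 1621]); }


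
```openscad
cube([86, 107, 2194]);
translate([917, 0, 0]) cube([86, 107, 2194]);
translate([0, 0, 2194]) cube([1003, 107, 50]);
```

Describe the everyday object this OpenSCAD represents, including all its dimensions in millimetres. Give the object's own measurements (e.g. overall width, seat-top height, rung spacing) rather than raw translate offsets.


A door frame. The clear opening is 831 mm wide and 2194 mm high. Two 86 mm wide jambs, 107 mm deep, stand either side of the opening from the floor to the top of the opening. A 50 mm thick head sits across the top of both jambs, spanning the full outside width of the frame.


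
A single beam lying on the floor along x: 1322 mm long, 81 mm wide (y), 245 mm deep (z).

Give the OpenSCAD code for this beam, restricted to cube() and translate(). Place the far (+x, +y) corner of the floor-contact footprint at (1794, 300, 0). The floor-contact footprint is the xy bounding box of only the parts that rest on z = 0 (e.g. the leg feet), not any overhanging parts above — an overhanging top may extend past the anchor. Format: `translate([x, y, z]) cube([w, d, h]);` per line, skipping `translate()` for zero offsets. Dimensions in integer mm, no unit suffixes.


translate([472, 219, 0]) cube([1322, 81, 245]);


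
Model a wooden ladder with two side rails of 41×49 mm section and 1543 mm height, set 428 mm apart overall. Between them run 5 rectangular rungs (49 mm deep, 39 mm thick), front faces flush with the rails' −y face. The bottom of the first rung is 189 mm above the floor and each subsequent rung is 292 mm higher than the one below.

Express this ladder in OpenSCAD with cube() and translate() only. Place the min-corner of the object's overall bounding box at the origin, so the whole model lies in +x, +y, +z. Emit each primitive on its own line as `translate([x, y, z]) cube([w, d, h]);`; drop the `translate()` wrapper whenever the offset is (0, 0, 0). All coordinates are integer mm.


// rung span = 428 - 2*41 = 346
// rung[k] z = 189 + k*292
cube([41, 49, 1543]);
translate([387, 0, 0]) cube([41, 49, 1543]);
translate([41, 0, 189]) cube([346, 49, 39]);
translate([41, 0, 481]) cube([346, 49, 39]);
translate([41, 0, 773]) cube([346, 49, 39]);
translate([41, 0, 1065]) cube([346, 49, 39]);
translate([41, 0, 1357]) cube([346, 49, 39]);


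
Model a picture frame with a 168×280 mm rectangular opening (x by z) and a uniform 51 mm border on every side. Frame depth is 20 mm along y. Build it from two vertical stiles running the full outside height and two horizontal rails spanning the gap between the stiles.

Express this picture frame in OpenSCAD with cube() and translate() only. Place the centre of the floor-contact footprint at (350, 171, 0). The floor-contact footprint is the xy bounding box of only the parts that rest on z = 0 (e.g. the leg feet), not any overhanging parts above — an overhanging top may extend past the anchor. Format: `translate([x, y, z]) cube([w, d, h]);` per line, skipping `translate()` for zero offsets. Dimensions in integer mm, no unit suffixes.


translate([215, 161, 0]) cube([51, 20, 382]);
translate([434, 161, 0]) cube([51, 20, 382]);
translate([266, 161, 0]) cube([168, 20, 51]);
translate([266, 161, 331]) cube([168, 20, 51]);


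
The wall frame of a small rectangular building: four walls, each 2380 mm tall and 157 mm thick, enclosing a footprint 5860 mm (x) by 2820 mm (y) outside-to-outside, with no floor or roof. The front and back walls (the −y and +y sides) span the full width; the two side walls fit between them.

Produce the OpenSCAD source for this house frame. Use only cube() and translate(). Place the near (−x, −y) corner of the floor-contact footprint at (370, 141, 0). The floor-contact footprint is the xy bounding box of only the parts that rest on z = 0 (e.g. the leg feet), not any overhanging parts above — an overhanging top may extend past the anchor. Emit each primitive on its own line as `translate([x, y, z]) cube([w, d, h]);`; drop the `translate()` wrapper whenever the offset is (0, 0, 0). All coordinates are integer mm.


translate([370, 141, 0]) cube([5860, 157, 2380]);
translate([370, 2804, 0]) cube([5860, 157, 2380]);
translate([370, 298, 0]) cube([157, 2506, 2380]);
translate([6073, 298, 0]) cube([157, 2506, 2380]);


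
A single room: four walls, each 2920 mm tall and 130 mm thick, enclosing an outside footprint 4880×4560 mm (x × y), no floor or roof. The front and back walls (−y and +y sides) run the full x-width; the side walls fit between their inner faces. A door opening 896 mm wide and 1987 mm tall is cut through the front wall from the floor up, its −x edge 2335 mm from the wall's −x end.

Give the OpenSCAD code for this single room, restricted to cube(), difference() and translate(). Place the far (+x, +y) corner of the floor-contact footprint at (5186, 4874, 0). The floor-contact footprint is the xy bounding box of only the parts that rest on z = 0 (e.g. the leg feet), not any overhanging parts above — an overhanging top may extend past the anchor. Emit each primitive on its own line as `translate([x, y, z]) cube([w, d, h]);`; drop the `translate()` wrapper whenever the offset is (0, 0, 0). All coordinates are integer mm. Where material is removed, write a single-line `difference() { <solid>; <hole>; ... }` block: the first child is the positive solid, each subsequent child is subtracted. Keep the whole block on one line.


difference() { translate([306, 314, 0]) cube([4880, 130, 2920]); translate([2641, 314, 0]) cube([896, 130, 1987]); }
translate([306, 4744, 0]) cube([4880, 130, 2920]);
translate([306, 444, 0]) cube([130, 4300, 2920]);
translate([5056, 444, 0]) cube([130, 4300, 2920]);


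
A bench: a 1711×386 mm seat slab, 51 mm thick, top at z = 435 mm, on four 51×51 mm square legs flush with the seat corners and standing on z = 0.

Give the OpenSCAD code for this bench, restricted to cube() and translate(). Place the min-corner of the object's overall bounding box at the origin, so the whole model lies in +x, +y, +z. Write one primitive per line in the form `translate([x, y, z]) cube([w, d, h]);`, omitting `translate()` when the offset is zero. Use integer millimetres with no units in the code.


// leg_h = 435 − 51 = 384
translate([0, 0, 384]) cube([1711, 386, 51]);
cube([51, 51, 384]);
translate([0, 335, 0]) cube([51, 51, 384]);
translate([1660, 0, 0]) cube([51, 51, 384]);
translate([1660, 335, 0]) cube([51, 51, 384]);


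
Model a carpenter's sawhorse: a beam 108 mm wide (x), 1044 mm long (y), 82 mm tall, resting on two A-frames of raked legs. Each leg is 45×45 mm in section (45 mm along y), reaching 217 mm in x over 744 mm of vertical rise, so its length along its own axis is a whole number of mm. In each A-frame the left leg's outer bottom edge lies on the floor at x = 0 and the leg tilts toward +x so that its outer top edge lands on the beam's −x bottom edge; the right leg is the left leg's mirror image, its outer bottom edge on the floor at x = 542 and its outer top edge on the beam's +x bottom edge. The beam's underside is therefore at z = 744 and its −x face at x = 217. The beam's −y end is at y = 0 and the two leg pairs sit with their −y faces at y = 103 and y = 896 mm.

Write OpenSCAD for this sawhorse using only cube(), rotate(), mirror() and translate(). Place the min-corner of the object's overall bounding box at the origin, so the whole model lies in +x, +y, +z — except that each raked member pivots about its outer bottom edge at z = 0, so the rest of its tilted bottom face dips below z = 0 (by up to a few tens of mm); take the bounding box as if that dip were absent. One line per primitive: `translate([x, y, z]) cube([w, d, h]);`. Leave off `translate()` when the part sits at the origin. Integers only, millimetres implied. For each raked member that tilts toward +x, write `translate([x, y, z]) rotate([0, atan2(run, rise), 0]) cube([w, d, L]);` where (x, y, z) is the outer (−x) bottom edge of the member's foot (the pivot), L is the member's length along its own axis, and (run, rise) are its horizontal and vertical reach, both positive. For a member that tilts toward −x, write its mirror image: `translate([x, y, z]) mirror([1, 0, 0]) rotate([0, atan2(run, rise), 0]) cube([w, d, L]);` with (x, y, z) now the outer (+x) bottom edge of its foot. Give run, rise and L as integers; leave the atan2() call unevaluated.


translate([217, 0, 744]) cube([108, 1044, 82]);
translate([0, 103, 0]) rotate([0, atan2(217, 744), 0]) cube([45, 45, 775]);
translate([542, 103, 0]) mirror([1, 0, 0]) rotate([0, atan2(217, 744), 0]) cube([45, 45, 775]);
translate([0, 896, 0]) rotate([0, atan2(217, 744), 0]) cube([45, 45, 775]);
translate([542, 896, 0]) mirror([1, 0, 0]) rotate([0, atan2(217, 744), 0]) cube([45, 45, 775]);


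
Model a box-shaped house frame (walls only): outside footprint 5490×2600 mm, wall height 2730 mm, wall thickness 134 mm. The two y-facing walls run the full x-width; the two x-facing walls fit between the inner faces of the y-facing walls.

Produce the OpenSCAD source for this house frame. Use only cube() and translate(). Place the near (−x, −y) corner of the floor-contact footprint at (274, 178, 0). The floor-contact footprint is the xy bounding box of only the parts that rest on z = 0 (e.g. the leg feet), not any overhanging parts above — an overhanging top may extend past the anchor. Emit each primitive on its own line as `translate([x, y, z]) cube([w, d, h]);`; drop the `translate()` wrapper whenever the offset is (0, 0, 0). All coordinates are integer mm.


translate([274, 178, 0]) cube([5490, 134, 2730]);
translate([274, 2644, 0]) cube([5490, 134, 2730]);
translate([274, 312, 0]) cube([134, 2332, 2730]);
translate([5630, 312, 0]) cube([134, 2332, 2730]);


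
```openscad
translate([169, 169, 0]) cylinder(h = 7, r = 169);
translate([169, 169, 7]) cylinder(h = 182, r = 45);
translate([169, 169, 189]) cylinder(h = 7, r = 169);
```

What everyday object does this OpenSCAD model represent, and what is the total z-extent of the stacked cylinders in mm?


A spool. The overall height is 196 mm.

Three coaxial cylinders, large–small–large — a spool. Two 7 mm flanges and a 182 mm core give 7 + 182 + 7 = 196 mm.


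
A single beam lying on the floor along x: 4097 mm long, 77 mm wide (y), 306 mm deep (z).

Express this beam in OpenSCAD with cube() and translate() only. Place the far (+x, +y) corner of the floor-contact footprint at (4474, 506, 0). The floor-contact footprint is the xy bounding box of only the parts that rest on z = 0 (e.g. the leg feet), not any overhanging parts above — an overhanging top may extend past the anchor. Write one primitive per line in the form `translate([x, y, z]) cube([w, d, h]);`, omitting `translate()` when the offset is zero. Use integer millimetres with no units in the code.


translate([377, 429, 0]) cube([4097, 77, 306]);


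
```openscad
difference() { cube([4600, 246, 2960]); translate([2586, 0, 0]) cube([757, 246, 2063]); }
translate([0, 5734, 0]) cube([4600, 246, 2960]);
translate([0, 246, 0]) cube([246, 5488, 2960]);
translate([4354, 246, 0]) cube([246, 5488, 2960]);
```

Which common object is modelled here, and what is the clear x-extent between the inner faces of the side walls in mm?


A single room. The interior width is 4108 mm.

Four walls enclosing a rectangle with a door in the front wall — a room. Outside width 4600 minus two 246 mm walls gives 4108 mm.


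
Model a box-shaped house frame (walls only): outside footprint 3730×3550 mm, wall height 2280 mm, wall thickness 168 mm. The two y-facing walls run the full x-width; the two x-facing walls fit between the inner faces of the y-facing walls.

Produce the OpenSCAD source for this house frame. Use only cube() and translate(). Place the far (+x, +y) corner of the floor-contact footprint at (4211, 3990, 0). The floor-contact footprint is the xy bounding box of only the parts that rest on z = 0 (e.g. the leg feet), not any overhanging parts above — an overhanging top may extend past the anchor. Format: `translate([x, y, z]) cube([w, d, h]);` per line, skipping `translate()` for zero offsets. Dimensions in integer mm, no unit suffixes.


translate([481, 440, 0]) cube([3730, 168, 2280]);
translate([481, 3822, 0]) cube([3730, 168, 2280]);
translate([481, 608, 0]) cube([168, 3214, 2280]);
translate([4043, 608, 0]) cube([168, 3214, 2280]);


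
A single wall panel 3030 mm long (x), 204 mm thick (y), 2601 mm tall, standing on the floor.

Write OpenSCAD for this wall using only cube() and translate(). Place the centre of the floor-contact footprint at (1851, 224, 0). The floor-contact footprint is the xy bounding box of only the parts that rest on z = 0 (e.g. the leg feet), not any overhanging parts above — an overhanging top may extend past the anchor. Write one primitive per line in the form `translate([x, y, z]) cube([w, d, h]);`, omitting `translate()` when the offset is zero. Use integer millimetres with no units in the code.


translate([336, 122, 0]) cube([3030, 204, 2601]);


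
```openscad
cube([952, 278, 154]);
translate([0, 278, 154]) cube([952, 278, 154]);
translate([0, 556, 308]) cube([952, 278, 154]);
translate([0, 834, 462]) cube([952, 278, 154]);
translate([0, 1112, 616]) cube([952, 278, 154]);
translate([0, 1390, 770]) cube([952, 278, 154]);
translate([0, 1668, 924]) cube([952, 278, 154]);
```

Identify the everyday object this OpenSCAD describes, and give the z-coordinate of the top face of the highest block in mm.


A staircase. The total rise is 1078 mm.

7 identical blocks, each offset up and back from the previous — a staircase. Each step is 154 mm tall and there are 7 of them, so the total rise is 7 × 154 = 1078 mm.


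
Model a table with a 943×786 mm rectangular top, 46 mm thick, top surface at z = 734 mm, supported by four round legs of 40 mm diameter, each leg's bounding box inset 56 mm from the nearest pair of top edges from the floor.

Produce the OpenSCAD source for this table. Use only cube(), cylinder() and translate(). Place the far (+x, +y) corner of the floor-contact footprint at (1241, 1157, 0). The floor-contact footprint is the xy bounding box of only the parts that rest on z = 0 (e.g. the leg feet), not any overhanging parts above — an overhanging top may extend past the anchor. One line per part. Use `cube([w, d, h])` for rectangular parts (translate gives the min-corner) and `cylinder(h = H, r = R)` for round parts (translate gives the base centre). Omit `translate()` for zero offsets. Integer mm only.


// leg_h = 734 - 46 = 688
translate([354, 427, 688]) cube([943, 786, 46]);
translate([430, 503, 0]) cylinder(h = 688, r = 20);
translate([1221, 503, 0]) cylinder(h = 688, r = 20);
translate([430, 1137, 0]) cylinder(h = 688, r = 20);
translate([1221, 1137, 0]) cylinder(h = 688, r = 20);


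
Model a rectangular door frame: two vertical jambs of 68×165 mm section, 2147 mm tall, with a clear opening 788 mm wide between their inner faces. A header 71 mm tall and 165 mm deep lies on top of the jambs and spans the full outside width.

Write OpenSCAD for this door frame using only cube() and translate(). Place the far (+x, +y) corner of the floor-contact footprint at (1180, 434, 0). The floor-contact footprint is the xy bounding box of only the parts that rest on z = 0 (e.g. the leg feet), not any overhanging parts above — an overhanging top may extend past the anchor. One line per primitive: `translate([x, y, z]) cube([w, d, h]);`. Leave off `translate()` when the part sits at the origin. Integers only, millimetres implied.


translate([256, 269, 0]) cube([68, 165, 2147]);
translate([1112, 269, 0]) cube([68, 165, 2147]);
translate([256, 269, 2147]) cube([924, 165, 71]);


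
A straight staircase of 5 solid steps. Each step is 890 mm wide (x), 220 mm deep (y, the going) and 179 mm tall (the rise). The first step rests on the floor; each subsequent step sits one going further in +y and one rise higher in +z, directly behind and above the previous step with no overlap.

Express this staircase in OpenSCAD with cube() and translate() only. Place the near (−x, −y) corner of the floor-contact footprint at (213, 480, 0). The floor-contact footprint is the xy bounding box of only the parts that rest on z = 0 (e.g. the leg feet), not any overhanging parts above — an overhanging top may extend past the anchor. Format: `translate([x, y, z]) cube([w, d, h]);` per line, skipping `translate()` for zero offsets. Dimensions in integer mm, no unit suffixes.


translate([213, 480, 0]) cube([890, 220, 179]);
translate([213, 700, 179]) cube([890, 220, 179]);
translate([213, 920, 358]) cube([890, 220, 179]);
translate([213, 1140, 537]) cube([890, 220, 179]);
translate([213, 1360, 716]) cube([890, 220, 179]);


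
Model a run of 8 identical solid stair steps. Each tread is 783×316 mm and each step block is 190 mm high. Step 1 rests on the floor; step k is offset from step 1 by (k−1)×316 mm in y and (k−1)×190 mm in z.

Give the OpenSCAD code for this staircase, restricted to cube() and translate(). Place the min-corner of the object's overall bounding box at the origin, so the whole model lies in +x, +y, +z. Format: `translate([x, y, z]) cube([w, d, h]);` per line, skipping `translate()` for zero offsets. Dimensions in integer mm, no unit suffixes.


cube([783, 316, 190]);
translate([0, 316, 190]) cube([783, 316, 190]);
translate([0, 632, 380]) cube([783, 316, 190]);
translate([0, 948, 570]) cube([783, 316, 190]);
translate([0, 1264, 760]) cube([783, 316, 190]);
translate([0, 1580, 950]) cube([783, 316, 190]);
translate([0, 1896, 1140]) cube([783, 316, 190]);
translate([0, 2212, 1330]) cube([783, 316, 190]);


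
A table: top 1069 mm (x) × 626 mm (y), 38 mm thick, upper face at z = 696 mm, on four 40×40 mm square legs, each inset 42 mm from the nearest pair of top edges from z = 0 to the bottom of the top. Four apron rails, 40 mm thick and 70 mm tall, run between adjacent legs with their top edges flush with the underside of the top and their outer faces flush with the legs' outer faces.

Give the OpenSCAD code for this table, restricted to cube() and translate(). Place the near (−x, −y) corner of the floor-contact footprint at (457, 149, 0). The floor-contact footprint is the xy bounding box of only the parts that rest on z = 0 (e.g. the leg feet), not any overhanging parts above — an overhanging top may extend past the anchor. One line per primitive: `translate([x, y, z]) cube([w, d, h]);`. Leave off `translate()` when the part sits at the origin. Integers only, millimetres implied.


translate([415, 107, 658]) cube([1069, 626, 38]);
translate([457, 149, 0]) cube([40, 40, 658]);
translate([1402, 149, 0]) cube([40, 40, 658]);
translate([457, 651, 0]) cube([40, 40, 658]);
translate([1402, 651, 0]) cube([40, 40, 658]);
translate([497, 149, 588]) cube([905, 40, 70]);
translate([497, 651, 588]) cube([905, 40, 70]);
translate([457, 189, 588]) cube([40, 462, 70]);
translate([1402, 189, 588]) cube([40, 462, 70]);


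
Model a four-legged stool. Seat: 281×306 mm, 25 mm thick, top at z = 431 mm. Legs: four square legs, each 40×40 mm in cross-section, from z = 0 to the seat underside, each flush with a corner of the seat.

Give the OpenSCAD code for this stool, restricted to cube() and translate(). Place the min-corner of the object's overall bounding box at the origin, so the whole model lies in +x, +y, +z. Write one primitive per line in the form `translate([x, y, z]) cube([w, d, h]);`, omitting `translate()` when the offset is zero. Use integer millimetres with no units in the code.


// leg_h = 431 - 25 = 406
translate([0, 0, 406]) cube([281, 306, 25]);
cube([40, 40, 406]);
translate([241, 0, 0]) cube([40, 40, 406]);
translate([0, 266, 0]) cube([40, 40, 406]);
translate([241, 266, 0]) cube([40, 40, 406]);


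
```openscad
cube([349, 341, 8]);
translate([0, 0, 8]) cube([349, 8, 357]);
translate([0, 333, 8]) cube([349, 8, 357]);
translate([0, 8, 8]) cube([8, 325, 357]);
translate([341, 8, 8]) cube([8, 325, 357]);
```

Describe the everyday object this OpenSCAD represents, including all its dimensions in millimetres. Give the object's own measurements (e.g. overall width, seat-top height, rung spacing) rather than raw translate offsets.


An open-topped rectangular box: outside dimensions 349×341×365 mm, with a uniform wall and base thickness of 8 mm. The base is a full 349×341 slab on the floor; four walls sit on top of the base. The front and back walls (the −y and +y sides) span the full width; the two side walls fit between them.


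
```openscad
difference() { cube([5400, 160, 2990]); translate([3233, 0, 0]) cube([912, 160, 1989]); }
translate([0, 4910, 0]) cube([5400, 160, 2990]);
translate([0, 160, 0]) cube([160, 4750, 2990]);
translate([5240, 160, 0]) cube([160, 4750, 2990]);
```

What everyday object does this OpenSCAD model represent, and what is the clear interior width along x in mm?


A single room. The interior width is 5080 mm.

Four walls enclosing a rectangle with a door in the front wall — a room. Outside width 5400 minus two 160 mm walls gives 5080 mm.


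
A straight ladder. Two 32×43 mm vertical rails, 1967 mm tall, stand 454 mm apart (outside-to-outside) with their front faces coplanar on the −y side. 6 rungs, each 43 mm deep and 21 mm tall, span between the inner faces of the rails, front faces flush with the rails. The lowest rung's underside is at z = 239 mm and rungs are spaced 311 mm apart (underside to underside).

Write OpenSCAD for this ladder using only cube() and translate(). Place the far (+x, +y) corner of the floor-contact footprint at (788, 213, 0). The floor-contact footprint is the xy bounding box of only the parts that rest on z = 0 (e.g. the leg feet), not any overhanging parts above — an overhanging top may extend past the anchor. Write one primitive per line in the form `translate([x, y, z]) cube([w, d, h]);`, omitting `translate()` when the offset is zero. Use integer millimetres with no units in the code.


translate([334, 170, 0]) cube([32, 43, 1967]);
translate([756, 170, 0]) cube([32, 43, 1967]);
translate([366, 170, 239]) cube([390, 43, 21]);
translate([366, 170, 550]) cube([390, 43, 21]);
translate([366, 170, 861]) cube([390, 43, 21]);
translate([366, 170, 1172]) cube([390, 43, 21]);
translate([366, 170, 1483]) cube([390, 43, 21]);
translate([366, 170, 1794]) cube([390, 43, 21]);


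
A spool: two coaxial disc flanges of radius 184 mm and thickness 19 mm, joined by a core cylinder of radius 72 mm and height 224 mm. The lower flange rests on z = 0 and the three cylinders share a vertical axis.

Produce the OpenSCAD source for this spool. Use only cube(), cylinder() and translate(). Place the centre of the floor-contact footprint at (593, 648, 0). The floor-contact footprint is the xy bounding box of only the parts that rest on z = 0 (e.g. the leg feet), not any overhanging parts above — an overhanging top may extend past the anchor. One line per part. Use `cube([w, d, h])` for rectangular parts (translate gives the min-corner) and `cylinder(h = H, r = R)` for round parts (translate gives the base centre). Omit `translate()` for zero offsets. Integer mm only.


translate([593, 648, 0]) cylinder(h = 19, r = 184);
translate([593, 648, 19]) cylinder(h = 224, r = 72);
translate([593, 648, 243]) cylinder(h = 19, r = 184);


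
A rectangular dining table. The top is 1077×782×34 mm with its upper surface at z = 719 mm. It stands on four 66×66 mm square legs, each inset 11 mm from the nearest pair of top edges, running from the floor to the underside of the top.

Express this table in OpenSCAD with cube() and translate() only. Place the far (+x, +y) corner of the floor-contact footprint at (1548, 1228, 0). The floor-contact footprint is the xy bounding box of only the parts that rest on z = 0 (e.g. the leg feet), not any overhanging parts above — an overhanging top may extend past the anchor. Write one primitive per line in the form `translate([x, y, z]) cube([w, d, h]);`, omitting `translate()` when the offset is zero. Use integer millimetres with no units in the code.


// leg_h = 719 - 34 = 685
translate([482, 457, 685]) cube([1077, 782, 34]);
translate([493, 468, 0]) cube([66, 66, 685]);
translate([1482, 468, 0]) cube([66, 66, 685]);
translate([493, 1162, 0]) cube([66, 66, 685]);
translate([1482, 1162, 0]) cube([66, 66, 685]);


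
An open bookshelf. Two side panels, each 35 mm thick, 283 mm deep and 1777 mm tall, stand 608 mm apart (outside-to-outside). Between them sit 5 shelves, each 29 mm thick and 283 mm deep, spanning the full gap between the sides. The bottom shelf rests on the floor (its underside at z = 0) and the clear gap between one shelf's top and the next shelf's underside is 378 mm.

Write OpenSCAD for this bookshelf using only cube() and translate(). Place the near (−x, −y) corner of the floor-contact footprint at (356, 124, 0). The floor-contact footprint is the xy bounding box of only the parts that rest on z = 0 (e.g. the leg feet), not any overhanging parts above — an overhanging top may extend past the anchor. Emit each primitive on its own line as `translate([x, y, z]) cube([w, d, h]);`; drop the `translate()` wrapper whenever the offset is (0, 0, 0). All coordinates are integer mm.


translate([356, 124, 0]) cube([35, 283, 1777]);
translate([929, 124, 0]) cube([35, 283, 1777]);
translate([391, 124, 0]) cube([538, 283, 29]);
translate([391, 124, 407]) cube([538, 283, 29]);
translate([391, 124, 814]) cube([538, 283, 29]);
translate([391, 124, 1221]) cube([538, 283, 29]);
translate([391, 124, 1628]) cube([538, 283, 29]);


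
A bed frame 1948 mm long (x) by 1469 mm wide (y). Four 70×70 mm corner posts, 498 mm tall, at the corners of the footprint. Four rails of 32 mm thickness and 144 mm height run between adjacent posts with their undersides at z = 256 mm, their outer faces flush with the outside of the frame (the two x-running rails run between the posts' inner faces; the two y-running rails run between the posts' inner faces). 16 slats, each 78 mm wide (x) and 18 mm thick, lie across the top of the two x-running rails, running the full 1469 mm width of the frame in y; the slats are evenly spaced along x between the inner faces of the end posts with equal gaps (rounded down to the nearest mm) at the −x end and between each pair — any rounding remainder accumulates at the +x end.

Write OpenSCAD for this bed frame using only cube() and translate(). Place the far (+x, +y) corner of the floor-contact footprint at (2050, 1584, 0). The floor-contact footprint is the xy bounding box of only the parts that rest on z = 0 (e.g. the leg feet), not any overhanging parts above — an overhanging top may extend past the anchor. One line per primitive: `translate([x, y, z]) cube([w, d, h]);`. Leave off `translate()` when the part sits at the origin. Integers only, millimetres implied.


// slat z = rail_z + rail_h = 256 + 144 = 400
// slat gap = ⌊(1808 − 16·78) / 17⌋ = 32
translate([102, 115, 0]) cube([70, 70, 498]);
translate([102, 1514, 0]) cube([70, 70, 498]);
translate([1980, 115, 0]) cube([70, 70, 498]);
translate([1980, 1514, 0]) cube([70, 70, 498]);
translate([172, 115, 256]) cube([1808, 32, 144]);
translate([172, 1552, 256]) cube([1808, 32, 144]);
translate([102, 185, 256]) cube([32, 1329, 144]);
translate([2018, 185, 256]) cube([32, 1329, 144]);
translate([204, 115, 400]) cube([78, 1469, 18]);
translate([314, 115, 400]) cube([78, 1469, 18]);
translate([424, 115, 400]) cube([78, 1469, 18]);
translate([534, 115, 400]) cube([78, 1469, 18]);
translate([644, 115, 400]) cube([78, 1469, 18]);
translate([754, 115, 400]) cube([78, 1469, 18]);
translate([864, 115, 400]) cube([78, 1469, 18]);
translate([974, 115, 400]) cube([78, 1469, 18]);
translate([1084, 115, 400]) cube([78, 1469, 18]);
translate([1194, 115, 400]) cube([78, 1469, 18]);
translate([1304, 115, 400]) cube([78, 1469, 18]);
translate([1414, 115, 400]) cube([78, 1469, 18]);
translate([1524, 115, 400]) cube([78, 1469, 18]);
translate([1634, 115, 400]) cube([78, 1469, 18]);
translate([1744, 115, 400]) cube([78, 1469, 18]);
translate([1854, 115, 400]) cube([78, 1469, 18]);
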